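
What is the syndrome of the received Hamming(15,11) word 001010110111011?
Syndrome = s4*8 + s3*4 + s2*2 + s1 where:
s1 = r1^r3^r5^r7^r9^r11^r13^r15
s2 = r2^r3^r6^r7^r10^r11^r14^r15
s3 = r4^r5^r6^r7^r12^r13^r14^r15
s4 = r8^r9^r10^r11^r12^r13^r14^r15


s1=1, s2=0, s3=1, s4=0

Syndrome = 5 (error at position 5)


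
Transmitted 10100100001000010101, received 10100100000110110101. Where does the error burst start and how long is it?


XOR: 00000000001110100000

Burst at position 10, length 5


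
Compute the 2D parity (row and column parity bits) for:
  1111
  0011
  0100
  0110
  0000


Row parities: 00100
Column parities: 1110

Row P: 00100, Col P: 1110, Corner: 1


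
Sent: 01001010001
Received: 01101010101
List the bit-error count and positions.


XOR: 00100000100

2 error(s) at position(s): 2, 8


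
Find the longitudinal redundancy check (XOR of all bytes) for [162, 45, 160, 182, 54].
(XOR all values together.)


XOR chain: 162 ^ 45 ^ 160 ^ 182 ^ 54 = 175

175


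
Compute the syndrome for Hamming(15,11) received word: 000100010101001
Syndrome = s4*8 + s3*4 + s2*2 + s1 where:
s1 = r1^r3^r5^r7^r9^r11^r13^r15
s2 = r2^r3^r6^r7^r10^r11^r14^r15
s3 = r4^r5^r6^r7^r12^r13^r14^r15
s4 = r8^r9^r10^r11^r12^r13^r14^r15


s1=1, s2=0, s3=1, s4=0

Syndrome = 5 (error at position 5)


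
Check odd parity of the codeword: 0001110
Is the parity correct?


Number of 1s: 3

Yes, parity is correct (3 ones)


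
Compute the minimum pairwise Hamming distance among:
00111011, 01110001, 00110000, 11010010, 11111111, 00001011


Comparing all pairs, minimum distance: 2
Can detect 1 errors, correct 0 errors

2


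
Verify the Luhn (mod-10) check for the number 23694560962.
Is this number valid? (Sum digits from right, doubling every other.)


Luhn sum = 48
48 mod 10 = 8

Invalid (Luhn sum mod 10 = 8)


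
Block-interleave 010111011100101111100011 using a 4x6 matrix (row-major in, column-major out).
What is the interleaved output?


Matrix:
  010111
  011100
  101111
  100011
Read columns: 001111000110111010111011

001111000110111010111011


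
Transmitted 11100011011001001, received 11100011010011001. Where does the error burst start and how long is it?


XOR: 00000000001010000

Burst at position 10, length 3


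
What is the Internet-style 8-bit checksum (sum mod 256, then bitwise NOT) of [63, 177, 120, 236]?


Sum = 596 mod 256 = 84
Complement = 171

171


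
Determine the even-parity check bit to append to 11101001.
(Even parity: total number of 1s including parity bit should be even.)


Number of 1s in data: 5
Parity bit: 1

1


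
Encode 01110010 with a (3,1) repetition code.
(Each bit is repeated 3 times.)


Each bit -> 3 copies

000111111111000000111000


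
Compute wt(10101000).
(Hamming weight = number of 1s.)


Counting 1s in 10101000

3


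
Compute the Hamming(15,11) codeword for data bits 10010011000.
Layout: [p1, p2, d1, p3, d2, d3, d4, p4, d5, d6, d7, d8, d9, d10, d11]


Parity bits: p1=1, p2=1, p3=0, p4=0

111000100011000


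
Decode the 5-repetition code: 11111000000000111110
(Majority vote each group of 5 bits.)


Groups: 11111, 00000, 00001, 11110
Majority votes: 1001

1001


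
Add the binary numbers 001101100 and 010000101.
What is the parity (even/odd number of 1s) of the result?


001101100 = 108
010000101 = 133
Sum = 241 = 11110001
1s count = 5

odd parity (5 ones in 11110001)


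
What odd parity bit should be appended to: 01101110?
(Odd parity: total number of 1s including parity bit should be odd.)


Number of 1s in data: 5
Parity bit: 0

0


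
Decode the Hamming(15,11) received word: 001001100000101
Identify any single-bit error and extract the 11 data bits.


Syndrome = 0: no error detected

Data: 10110000101 (no errors)


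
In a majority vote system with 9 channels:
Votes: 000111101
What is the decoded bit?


Ones: 5 out of 9
Threshold: 5

1 (5/9 voted 1)


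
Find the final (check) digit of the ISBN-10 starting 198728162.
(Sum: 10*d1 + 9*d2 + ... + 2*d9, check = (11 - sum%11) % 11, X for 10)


Weighted sum: 282
282 mod 11 = 7

Check digit: 4


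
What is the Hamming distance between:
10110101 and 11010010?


XOR: 01100111
Count of 1s: 5

5


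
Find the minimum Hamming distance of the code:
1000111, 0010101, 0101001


Comparing all pairs, minimum distance: 3
Can detect 2 errors, correct 1 errors

3


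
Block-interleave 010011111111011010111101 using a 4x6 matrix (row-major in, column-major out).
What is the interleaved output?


Matrix:
  010011
  111111
  011010
  111101
Read columns: 010111110111010111101101

010111110111010111101101


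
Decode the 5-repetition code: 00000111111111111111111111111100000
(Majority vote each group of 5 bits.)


Groups: 00000, 11111, 11111, 11111, 11111, 11111, 00000
Majority votes: 0111110

0111110


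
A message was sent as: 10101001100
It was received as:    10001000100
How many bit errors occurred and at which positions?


XOR: 00100001000

2 error(s) at position(s): 2, 7


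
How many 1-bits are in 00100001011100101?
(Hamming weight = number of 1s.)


Counting 1s in 00100001011100101

7


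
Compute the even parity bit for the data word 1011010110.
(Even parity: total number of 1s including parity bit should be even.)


Number of 1s in data: 6
Parity bit: 0

0


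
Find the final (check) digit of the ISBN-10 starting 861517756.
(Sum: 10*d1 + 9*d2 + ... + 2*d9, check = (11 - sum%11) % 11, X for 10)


Weighted sum: 273
273 mod 11 = 9

Check digit: 2


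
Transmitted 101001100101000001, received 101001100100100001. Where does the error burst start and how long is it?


XOR: 000000000001100000

Burst at position 11, length 2


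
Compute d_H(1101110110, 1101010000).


XOR: 0000100110
Count of 1s: 3

3


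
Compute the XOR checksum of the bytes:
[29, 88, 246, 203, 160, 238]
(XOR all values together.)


XOR chain: 29 ^ 88 ^ 246 ^ 203 ^ 160 ^ 238 = 54

54


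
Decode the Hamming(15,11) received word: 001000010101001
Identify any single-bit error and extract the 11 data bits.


Syndrome = 2: error at position 2

Data: 10000101001 (corrected bit 2)


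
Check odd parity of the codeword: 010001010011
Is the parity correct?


Number of 1s: 5

Yes, parity is correct (5 ones)


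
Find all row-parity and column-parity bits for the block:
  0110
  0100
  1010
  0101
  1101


Row parities: 01001
Column parities: 0000

Row P: 01001, Col P: 0000, Corner: 0


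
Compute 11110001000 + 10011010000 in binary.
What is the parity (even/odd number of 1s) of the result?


11110001000 = 1928
10011010000 = 1232
Sum = 3160 = 110001011000
1s count = 5

odd parity (5 ones in 110001011000)


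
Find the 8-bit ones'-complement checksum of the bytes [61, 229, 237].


Sum = 527 mod 256 = 15
Complement = 240

240


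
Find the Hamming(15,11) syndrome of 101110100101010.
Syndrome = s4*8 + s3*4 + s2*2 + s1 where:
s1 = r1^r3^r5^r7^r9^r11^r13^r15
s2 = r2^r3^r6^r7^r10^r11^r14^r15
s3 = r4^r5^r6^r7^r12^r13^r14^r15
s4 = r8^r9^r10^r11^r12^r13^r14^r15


s1=0, s2=0, s3=1, s4=1

Syndrome = 12 (error at position 12)


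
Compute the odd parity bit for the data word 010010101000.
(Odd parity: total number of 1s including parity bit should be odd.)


Number of 1s in data: 4
Parity bit: 1

1


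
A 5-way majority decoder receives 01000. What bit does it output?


Ones: 1 out of 5
Threshold: 3

0 (1/5 voted 1)


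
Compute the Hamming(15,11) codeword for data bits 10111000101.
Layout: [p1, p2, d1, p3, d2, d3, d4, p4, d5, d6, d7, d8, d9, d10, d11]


Parity bits: p1=1, p2=0, p3=0, p4=1

101001111000101


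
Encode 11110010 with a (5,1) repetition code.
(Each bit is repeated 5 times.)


Each bit -> 5 copies

1111111111111111111100000000001111100000


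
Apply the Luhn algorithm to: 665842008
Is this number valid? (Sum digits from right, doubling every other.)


Luhn sum = 37
37 mod 10 = 7

Invalid (Luhn sum mod 10 = 7)


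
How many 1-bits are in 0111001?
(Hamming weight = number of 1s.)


Counting 1s in 0111001

4


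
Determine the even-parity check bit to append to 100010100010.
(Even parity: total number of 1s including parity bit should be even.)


Number of 1s in data: 4
Parity bit: 0

0


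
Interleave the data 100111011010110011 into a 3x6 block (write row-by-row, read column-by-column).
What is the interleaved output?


Matrix:
  100111
  011010
  110011
Read columns: 101011010100111101

101011010100111101


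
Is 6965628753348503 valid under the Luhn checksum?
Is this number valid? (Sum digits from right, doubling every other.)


Luhn sum = 68
68 mod 10 = 8

Invalid (Luhn sum mod 10 = 8)


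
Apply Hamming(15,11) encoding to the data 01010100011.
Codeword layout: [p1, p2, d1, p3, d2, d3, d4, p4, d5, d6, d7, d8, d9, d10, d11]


Parity bits: p1=1, p2=0, p3=0, p4=1

100010110100011


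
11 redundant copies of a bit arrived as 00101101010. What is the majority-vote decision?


Ones: 5 out of 11
Threshold: 6

0 (5/11 voted 1)


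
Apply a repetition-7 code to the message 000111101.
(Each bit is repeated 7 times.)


Each bit -> 7 copies

000000000000000000000111111111111111111111111111100000001111111


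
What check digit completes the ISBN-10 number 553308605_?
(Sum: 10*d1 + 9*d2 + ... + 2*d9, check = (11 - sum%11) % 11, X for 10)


Weighted sum: 214
214 mod 11 = 5

Check digit: 6


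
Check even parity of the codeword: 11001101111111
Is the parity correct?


Number of 1s: 11

No, parity error (11 ones)


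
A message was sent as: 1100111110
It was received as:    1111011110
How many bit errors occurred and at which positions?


XOR: 0011100000

3 error(s) at position(s): 2, 3, 4


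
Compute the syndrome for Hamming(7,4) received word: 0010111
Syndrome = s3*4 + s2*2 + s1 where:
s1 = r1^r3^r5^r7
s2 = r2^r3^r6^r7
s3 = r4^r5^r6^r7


s1=1, s2=1, s3=1

Syndrome = 7 (error at position 7)


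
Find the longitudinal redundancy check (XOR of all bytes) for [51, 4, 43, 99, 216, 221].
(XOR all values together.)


XOR chain: 51 ^ 4 ^ 43 ^ 99 ^ 216 ^ 221 = 122

122


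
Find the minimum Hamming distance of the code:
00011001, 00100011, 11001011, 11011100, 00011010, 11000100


Comparing all pairs, minimum distance: 2
Can detect 1 errors, correct 0 errors

2


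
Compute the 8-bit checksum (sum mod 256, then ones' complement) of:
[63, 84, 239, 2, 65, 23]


Sum = 476 mod 256 = 220
Complement = 35

35


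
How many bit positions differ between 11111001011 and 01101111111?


XOR: 10010110100
Count of 1s: 5

5


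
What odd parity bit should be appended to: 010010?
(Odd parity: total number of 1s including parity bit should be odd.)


Number of 1s in data: 2
Parity bit: 1

1


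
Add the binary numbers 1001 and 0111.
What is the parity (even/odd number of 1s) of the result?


1001 = 9
0111 = 7
Sum = 16 = 10000
1s count = 1

odd parity (1 ones in 10000)


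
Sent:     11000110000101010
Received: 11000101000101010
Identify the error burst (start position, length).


XOR: 00000011000000000

Burst at position 6, length 2


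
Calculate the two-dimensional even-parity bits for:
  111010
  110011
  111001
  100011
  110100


Row parities: 00011
Column parities: 100111

Row P: 00011, Col P: 100111, Corner: 0


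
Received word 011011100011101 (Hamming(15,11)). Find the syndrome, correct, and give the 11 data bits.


Syndrome = 0: no error detected

Data: 11110011101 (no errors)


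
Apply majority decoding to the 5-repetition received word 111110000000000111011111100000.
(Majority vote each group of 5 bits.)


Groups: 11111, 00000, 00000, 11101, 11111, 00000
Majority votes: 100110

100110


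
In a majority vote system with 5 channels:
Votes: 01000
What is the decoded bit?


Ones: 1 out of 5
Threshold: 3

0 (1/5 voted 1)


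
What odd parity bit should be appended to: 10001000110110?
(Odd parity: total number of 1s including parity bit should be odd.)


Number of 1s in data: 6
Parity bit: 1

1


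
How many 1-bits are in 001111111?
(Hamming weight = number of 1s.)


Counting 1s in 001111111

7


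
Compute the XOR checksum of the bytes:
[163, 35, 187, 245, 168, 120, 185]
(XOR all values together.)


XOR chain: 163 ^ 35 ^ 187 ^ 245 ^ 168 ^ 120 ^ 185 = 167

167


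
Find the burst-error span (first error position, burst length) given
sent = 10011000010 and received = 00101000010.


XOR: 10110000000

Burst at position 0, length 4


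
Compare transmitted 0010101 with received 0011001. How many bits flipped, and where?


XOR: 0001100

2 error(s) at position(s): 3, 4


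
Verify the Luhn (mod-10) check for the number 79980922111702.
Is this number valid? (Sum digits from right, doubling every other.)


Luhn sum = 60
60 mod 10 = 0

Valid (Luhn sum mod 10 = 0)


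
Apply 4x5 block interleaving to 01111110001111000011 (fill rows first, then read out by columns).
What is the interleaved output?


Matrix:
  01111
  11000
  11110
  00011
Read columns: 01101110101010111001

01101110101010111001


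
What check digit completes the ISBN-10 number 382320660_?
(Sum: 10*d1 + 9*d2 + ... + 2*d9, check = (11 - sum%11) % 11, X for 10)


Weighted sum: 193
193 mod 11 = 6

Check digit: 5


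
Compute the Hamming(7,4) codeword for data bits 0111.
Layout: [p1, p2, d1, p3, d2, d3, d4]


Parity bits: p1=0, p2=0, p3=1

0001111


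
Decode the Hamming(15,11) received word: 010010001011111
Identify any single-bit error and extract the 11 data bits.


Syndrome = 5: error at position 5

Data: 00001011111 (corrected bit 5)


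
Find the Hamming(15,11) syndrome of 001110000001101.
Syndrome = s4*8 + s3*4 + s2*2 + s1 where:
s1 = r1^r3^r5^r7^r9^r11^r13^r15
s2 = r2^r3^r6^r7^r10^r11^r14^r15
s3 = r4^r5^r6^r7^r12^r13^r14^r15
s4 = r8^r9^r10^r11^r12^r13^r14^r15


s1=0, s2=0, s3=1, s4=1

Syndrome = 12 (error at position 12)


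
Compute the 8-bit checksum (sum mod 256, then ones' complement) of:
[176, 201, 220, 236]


Sum = 833 mod 256 = 65
Complement = 190

190


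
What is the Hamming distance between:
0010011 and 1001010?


XOR: 1011001
Count of 1s: 4

4


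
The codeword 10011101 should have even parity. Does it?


Number of 1s: 5

No, parity error (5 ones)


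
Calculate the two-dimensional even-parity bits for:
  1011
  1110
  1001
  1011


Row parities: 1101
Column parities: 0111

Row P: 1101, Col P: 0111, Corner: 1


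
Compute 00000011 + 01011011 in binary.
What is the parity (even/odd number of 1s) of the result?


00000011 = 3
01011011 = 91
Sum = 94 = 1011110
1s count = 5

odd parity (5 ones in 1011110)


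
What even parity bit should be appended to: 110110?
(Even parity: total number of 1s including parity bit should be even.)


Number of 1s in data: 4
Parity bit: 0

0


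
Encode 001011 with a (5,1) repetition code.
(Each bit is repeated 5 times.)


Each bit -> 5 copies

000000000011111000001111111111


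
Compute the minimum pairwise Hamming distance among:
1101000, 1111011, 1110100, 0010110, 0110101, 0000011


Comparing all pairs, minimum distance: 2
Can detect 1 errors, correct 0 errors

2


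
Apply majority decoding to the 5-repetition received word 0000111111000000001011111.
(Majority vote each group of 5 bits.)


Groups: 00001, 11111, 00000, 00010, 11111
Majority votes: 01001

01001


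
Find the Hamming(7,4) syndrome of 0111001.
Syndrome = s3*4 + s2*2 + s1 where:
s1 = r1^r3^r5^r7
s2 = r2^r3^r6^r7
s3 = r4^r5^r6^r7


s1=0, s2=1, s3=0

Syndrome = 2 (error at position 2)


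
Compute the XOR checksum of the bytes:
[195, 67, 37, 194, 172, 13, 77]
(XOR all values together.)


XOR chain: 195 ^ 67 ^ 37 ^ 194 ^ 172 ^ 13 ^ 77 = 139

139


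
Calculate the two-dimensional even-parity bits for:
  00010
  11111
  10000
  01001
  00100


Row parities: 11101
Column parities: 00000

Row P: 11101, Col P: 00000, Corner: 0


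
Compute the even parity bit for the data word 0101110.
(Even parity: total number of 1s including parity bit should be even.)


Number of 1s in data: 4
Parity bit: 0

0


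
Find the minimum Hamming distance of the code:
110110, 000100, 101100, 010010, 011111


Comparing all pairs, minimum distance: 2
Can detect 1 errors, correct 0 errors

2


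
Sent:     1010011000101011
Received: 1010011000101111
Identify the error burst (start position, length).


XOR: 0000000000000100

Burst at position 13, length 1


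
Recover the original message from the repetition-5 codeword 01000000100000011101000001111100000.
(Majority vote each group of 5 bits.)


Groups: 01000, 00010, 00000, 11101, 00000, 11111, 00000
Majority votes: 0001010

0001010


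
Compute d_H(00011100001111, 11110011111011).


XOR: 11101111110100
Count of 1s: 10

10


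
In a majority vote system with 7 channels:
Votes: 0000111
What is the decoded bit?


Ones: 3 out of 7
Threshold: 4

0 (3/7 voted 1)


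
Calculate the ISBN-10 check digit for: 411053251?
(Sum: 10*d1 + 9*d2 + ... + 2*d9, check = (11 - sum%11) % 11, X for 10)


Weighted sum: 127
127 mod 11 = 6

Check digit: 5


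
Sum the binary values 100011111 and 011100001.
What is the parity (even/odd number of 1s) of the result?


100011111 = 287
011100001 = 225
Sum = 512 = 1000000000
1s count = 1

odd parity (1 ones in 1000000000)


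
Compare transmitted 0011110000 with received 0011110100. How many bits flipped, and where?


XOR: 0000000100

1 error(s) at position(s): 7


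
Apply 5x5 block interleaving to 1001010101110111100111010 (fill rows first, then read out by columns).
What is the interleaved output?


Matrix:
  10010
  10101
  11011
  11001
  11010
Read columns: 1111100111010001010101110

1111100111010001010101110


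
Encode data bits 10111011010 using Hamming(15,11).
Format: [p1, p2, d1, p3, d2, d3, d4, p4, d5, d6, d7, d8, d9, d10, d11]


Parity bits: p1=0, p2=1, p3=0, p4=0

011001101011010


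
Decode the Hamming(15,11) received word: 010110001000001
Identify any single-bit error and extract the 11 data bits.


Syndrome = 5: error at position 5

Data: 00001000001 (corrected bit 5)


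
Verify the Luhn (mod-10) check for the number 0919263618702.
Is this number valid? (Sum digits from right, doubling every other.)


Luhn sum = 47
47 mod 10 = 7

Invalid (Luhn sum mod 10 = 7)


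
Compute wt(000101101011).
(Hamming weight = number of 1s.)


Counting 1s in 000101101011

6


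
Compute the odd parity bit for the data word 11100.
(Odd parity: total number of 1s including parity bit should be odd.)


Number of 1s in data: 3
Parity bit: 0

0


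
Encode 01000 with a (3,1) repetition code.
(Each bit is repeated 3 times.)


Each bit -> 3 copies

000111000000000


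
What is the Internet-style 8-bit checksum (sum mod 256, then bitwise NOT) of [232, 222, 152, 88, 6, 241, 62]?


Sum = 1003 mod 256 = 235
Complement = 20

20


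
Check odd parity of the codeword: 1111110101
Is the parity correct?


Number of 1s: 8

No, parity error (8 ones)


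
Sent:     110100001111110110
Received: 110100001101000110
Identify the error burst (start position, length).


XOR: 000000000010110000

Burst at position 10, length 4


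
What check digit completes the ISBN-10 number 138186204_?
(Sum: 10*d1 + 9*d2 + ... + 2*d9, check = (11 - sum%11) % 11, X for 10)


Weighted sum: 202
202 mod 11 = 4

Check digit: 7


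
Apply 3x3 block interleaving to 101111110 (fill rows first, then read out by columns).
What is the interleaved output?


Matrix:
  101
  111
  110
Read columns: 111011110

111011110


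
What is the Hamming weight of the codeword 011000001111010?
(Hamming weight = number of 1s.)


Counting 1s in 011000001111010

7


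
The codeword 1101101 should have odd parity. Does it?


Number of 1s: 5

Yes, parity is correct (5 ones)


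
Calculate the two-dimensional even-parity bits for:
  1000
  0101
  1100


Row parities: 100
Column parities: 0001

Row P: 100, Col P: 0001, Corner: 1


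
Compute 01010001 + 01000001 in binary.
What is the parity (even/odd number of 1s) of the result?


01010001 = 81
01000001 = 65
Sum = 146 = 10010010
1s count = 3

odd parity (3 ones in 10010010)


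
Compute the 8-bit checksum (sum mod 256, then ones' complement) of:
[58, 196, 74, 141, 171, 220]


Sum = 860 mod 256 = 92
Complement = 163

163


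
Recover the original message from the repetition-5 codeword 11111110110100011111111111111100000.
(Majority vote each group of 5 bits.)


Groups: 11111, 11011, 01000, 11111, 11111, 11111, 00000
Majority votes: 1101110

1101110


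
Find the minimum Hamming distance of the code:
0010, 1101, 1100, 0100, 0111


Comparing all pairs, minimum distance: 1
Can detect 0 errors, correct 0 errors

1


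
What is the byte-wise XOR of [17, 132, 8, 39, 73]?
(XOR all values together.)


XOR chain: 17 ^ 132 ^ 8 ^ 39 ^ 73 = 243

243


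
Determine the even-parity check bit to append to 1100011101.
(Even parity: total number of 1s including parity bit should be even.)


Number of 1s in data: 6
Parity bit: 0

0


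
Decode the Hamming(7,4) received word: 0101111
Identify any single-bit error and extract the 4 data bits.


Syndrome = 2: error at position 2

Data: 0111 (corrected bit 2)


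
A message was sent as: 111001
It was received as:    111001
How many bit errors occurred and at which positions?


XOR: 000000

0 errors (received matches sent)


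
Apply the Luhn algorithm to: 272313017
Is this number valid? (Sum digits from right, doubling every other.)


Luhn sum = 31
31 mod 10 = 1

Invalid (Luhn sum mod 10 = 1)


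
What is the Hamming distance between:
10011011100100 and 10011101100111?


XOR: 00000110000011
Count of 1s: 4

4


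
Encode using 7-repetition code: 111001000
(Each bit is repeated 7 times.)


Each bit -> 7 copies

111111111111111111111000000000000001111111000000000000000000000


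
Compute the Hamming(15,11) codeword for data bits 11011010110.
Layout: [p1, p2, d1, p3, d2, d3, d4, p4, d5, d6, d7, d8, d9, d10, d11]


Parity bits: p1=0, p2=0, p3=0, p4=0

001010101010110


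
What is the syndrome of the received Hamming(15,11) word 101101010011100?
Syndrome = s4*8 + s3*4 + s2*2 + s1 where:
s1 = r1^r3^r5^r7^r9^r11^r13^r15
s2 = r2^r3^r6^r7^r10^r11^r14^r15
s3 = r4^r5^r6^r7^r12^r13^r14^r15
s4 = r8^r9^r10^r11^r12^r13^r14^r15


s1=0, s2=1, s3=0, s4=0

Syndrome = 2 (error at position 2)


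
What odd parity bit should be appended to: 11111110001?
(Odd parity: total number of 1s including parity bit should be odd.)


Number of 1s in data: 8
Parity bit: 1

1


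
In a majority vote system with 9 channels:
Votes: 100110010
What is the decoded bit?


Ones: 4 out of 9
Threshold: 5

0 (4/9 voted 1)


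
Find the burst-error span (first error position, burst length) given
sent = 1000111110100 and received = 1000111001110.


XOR: 0000000111010

Burst at position 7, length 5


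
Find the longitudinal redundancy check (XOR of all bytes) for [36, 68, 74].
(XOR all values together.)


XOR chain: 36 ^ 68 ^ 74 = 42

42


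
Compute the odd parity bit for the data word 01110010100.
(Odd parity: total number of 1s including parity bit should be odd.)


Number of 1s in data: 5
Parity bit: 0

0


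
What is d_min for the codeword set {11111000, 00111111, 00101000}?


Comparing all pairs, minimum distance: 3
Can detect 2 errors, correct 1 errors

3


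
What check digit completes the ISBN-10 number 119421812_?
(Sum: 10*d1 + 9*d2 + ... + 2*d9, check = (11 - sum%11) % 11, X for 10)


Weighted sum: 175
175 mod 11 = 10

Check digit: 1


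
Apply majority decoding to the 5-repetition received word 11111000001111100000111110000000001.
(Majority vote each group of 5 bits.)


Groups: 11111, 00000, 11111, 00000, 11111, 00000, 00001
Majority votes: 1010100

1010100


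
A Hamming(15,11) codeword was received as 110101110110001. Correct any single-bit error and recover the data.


Syndrome = 0: no error detected

Data: 00110110001 (no errors)


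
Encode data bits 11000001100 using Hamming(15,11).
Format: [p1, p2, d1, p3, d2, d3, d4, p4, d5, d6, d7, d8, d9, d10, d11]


Parity bits: p1=1, p2=1, p3=1, p4=0

111110000001100


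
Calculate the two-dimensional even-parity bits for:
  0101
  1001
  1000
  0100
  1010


Row parities: 00110
Column parities: 1010

Row P: 00110, Col P: 1010, Corner: 0


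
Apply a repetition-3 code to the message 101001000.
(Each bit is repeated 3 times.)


Each bit -> 3 copies

111000111000000111000000000


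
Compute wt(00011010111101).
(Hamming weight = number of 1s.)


Counting 1s in 00011010111101

8


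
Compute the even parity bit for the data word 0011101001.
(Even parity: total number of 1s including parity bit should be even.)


Number of 1s in data: 5
Parity bit: 1

1


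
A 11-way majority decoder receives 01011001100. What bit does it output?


Ones: 5 out of 11
Threshold: 6

0 (5/11 voted 1)


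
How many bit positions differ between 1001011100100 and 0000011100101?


XOR: 1001000000001
Count of 1s: 3

3


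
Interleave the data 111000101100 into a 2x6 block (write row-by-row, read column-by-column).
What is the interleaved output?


Matrix:
  111000
  101100
Read columns: 111011010000

111011010000


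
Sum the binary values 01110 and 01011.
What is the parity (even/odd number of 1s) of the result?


01110 = 14
01011 = 11
Sum = 25 = 11001
1s count = 3

odd parity (3 ones in 11001)


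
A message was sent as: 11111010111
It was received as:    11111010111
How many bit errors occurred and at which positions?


XOR: 00000000000

0 errors (received matches sent)


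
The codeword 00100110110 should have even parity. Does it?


Number of 1s: 5

No, parity error (5 ones)


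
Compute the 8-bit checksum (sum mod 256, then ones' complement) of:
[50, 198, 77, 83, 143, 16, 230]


Sum = 797 mod 256 = 29
Complement = 226

226


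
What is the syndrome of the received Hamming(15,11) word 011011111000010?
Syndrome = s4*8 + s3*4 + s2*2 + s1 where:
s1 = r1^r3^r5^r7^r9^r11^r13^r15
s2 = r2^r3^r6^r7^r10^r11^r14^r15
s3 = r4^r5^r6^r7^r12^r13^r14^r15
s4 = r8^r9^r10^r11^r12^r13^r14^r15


s1=0, s2=1, s3=0, s4=1

Syndrome = 10 (error at position 10)


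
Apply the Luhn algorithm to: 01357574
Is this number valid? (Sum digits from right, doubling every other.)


Luhn sum = 31
31 mod 10 = 1

Invalid (Luhn sum mod 10 = 1)


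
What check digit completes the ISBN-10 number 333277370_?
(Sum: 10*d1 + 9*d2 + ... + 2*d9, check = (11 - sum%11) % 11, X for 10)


Weighted sum: 205
205 mod 11 = 7

Check digit: 4


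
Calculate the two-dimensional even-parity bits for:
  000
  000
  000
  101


Row parities: 0000
Column parities: 101

Row P: 0000, Col P: 101, Corner: 0


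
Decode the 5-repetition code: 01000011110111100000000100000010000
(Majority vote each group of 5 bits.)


Groups: 01000, 01111, 01111, 00000, 00010, 00000, 10000
Majority votes: 0110000

0110000


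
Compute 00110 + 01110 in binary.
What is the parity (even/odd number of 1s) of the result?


00110 = 6
01110 = 14
Sum = 20 = 10100
1s count = 2

even parity (2 ones in 10100)


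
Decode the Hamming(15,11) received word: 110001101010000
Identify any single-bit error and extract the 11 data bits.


Syndrome = 0: no error detected

Data: 00111010000 (no errors)


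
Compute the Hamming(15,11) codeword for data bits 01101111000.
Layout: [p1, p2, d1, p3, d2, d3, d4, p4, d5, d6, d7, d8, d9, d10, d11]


Parity bits: p1=1, p2=1, p3=1, p4=0

110111001111000


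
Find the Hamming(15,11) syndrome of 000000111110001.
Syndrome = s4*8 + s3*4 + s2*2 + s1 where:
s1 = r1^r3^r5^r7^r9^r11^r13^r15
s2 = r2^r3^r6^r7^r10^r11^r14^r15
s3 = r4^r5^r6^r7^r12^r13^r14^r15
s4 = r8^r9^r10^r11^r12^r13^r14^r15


s1=0, s2=0, s3=0, s4=1

Syndrome = 8 (error at position 8)


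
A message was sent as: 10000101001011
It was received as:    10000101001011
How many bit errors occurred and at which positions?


XOR: 00000000000000

0 errors (received matches sent)


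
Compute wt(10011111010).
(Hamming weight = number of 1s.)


Counting 1s in 10011111010

7


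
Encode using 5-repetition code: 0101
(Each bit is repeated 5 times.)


Each bit -> 5 copies

00000111110000011111


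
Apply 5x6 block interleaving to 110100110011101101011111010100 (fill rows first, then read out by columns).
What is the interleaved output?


Matrix:
  110100
  110011
  101101
  011111
  010100
Read columns: 111001101100110101110101001110

111001101100110101110101001110


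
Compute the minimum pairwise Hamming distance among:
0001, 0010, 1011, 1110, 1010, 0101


Comparing all pairs, minimum distance: 1
Can detect 0 errors, correct 0 errors

1


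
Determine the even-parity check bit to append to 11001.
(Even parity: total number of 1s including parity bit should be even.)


Number of 1s in data: 3
Parity bit: 1

1


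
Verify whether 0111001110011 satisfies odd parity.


Number of 1s: 8

No, parity error (8 ones)


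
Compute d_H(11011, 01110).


XOR: 10101
Count of 1s: 3

3


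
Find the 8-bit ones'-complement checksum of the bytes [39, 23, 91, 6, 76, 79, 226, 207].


Sum = 747 mod 256 = 235
Complement = 20

20


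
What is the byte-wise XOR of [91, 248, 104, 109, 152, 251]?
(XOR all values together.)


XOR chain: 91 ^ 248 ^ 104 ^ 109 ^ 152 ^ 251 = 197

197


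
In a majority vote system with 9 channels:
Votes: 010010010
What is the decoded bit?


Ones: 3 out of 9
Threshold: 5

0 (3/9 voted 1)


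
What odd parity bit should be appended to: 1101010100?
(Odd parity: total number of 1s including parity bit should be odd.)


Number of 1s in data: 5
Parity bit: 0

0


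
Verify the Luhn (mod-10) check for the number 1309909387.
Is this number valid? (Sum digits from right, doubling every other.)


Luhn sum = 49
49 mod 10 = 9

Invalid (Luhn sum mod 10 = 9)


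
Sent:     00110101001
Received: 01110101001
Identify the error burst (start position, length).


XOR: 01000000000

Burst at position 1, length 1


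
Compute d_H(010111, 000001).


XOR: 010110
Count of 1s: 3

3


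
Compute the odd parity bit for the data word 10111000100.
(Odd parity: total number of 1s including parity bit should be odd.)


Number of 1s in data: 5
Parity bit: 0

0


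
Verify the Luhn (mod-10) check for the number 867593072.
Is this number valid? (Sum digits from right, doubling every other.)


Luhn sum = 41
41 mod 10 = 1

Invalid (Luhn sum mod 10 = 1)


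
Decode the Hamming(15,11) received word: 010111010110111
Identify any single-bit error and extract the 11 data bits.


Syndrome = 0: no error detected

Data: 01100110111 (no errors)


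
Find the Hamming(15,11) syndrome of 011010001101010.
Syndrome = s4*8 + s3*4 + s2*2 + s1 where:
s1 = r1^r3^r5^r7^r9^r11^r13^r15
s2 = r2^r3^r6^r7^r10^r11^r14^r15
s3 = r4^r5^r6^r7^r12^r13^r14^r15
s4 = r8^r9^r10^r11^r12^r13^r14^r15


s1=1, s2=0, s3=1, s4=0

Syndrome = 5 (error at position 5)


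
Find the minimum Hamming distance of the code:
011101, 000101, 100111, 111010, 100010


Comparing all pairs, minimum distance: 2
Can detect 1 errors, correct 0 errors

2


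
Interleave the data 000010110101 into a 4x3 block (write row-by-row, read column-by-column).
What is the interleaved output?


Matrix:
  000
  010
  110
  101
Read columns: 001101100001

001101100001


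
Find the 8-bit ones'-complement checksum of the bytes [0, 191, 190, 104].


Sum = 485 mod 256 = 229
Complement = 26

26


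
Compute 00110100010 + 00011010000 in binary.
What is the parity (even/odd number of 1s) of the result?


00110100010 = 418
00011010000 = 208
Sum = 626 = 1001110010
1s count = 5

odd parity (5 ones in 1001110010)


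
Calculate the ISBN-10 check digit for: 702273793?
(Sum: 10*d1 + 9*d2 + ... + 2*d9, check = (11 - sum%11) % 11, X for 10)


Weighted sum: 218
218 mod 11 = 9

Check digit: 2


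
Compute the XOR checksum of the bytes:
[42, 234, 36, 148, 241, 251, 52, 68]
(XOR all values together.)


XOR chain: 42 ^ 234 ^ 36 ^ 148 ^ 241 ^ 251 ^ 52 ^ 68 = 10

10


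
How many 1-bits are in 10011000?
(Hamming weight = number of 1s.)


Counting 1s in 10011000

3


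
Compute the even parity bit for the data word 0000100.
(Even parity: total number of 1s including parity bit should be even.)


Number of 1s in data: 1
Parity bit: 1

1


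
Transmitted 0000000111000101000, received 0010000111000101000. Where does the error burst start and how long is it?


XOR: 0010000000000000000

Burst at position 2, length 1


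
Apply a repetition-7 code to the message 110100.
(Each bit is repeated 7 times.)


Each bit -> 7 copies

111111111111110000000111111100000000000000


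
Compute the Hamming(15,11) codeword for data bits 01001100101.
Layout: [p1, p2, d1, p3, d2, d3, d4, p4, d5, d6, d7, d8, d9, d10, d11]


Parity bits: p1=0, p2=0, p3=1, p4=0

000110001100101


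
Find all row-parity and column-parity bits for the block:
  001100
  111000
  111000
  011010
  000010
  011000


Row parities: 011110
Column parities: 001100

Row P: 011110, Col P: 001100, Corner: 0


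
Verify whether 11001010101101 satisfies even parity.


Number of 1s: 8

Yes, parity is correct (8 ones)


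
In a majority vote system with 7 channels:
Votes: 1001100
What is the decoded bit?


Ones: 3 out of 7
Threshold: 4

0 (3/7 voted 1)


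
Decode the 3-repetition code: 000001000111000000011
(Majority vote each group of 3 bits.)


Groups: 000, 001, 000, 111, 000, 000, 011
Majority votes: 0001001

0001001


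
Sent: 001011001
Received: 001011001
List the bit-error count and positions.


XOR: 000000000

0 errors (received matches sent)


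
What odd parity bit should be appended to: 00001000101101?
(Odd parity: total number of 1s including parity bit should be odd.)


Number of 1s in data: 5
Parity bit: 0

0


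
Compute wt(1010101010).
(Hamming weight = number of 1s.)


Counting 1s in 1010101010

5


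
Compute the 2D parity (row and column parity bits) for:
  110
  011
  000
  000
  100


Row parities: 00001
Column parities: 001

Row P: 00001, Col P: 001, Corner: 1


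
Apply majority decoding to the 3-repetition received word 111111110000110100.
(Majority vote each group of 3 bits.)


Groups: 111, 111, 110, 000, 110, 100
Majority votes: 111010

111010


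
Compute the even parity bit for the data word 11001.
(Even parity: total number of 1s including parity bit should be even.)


Number of 1s in data: 3
Parity bit: 1

1


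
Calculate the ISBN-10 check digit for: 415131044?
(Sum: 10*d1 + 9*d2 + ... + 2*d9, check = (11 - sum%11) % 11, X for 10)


Weighted sum: 139
139 mod 11 = 7

Check digit: 4


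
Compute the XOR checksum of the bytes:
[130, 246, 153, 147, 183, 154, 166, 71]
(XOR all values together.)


XOR chain: 130 ^ 246 ^ 153 ^ 147 ^ 183 ^ 154 ^ 166 ^ 71 = 178

178


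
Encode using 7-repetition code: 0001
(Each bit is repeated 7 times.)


Each bit -> 7 copies

0000000000000000000001111111


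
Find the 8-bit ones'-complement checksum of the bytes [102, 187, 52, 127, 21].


Sum = 489 mod 256 = 233
Complement = 22

22


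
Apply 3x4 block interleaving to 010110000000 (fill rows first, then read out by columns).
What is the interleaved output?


Matrix:
  0101
  1000
  0000
Read columns: 010100000100

010100000100


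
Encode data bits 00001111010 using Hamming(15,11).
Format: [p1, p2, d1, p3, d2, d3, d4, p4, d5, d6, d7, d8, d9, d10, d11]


Parity bits: p1=0, p2=1, p3=0, p4=1

010000011111010


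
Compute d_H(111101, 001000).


XOR: 110101
Count of 1s: 4

4


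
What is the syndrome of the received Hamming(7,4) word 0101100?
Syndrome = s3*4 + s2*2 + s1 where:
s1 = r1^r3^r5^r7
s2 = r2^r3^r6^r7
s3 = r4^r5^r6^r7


s1=1, s2=1, s3=0

Syndrome = 3 (error at position 3)


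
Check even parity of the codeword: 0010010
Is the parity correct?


Number of 1s: 2

Yes, parity is correct (2 ones)


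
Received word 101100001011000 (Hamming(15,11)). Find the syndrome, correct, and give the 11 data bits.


Syndrome = 8: error at position 8

Data: 10001011000 (corrected bit 8)


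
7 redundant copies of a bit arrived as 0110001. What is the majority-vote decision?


Ones: 3 out of 7
Threshold: 4

0 (3/7 voted 1)


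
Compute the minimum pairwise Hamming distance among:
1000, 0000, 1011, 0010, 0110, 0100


Comparing all pairs, minimum distance: 1
Can detect 0 errors, correct 0 errors

1


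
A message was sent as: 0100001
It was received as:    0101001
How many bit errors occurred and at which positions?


XOR: 0001000

1 error(s) at position(s): 3


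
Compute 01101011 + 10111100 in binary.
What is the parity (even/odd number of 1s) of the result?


01101011 = 107
10111100 = 188
Sum = 295 = 100100111
1s count = 5

odd parity (5 ones in 100100111)


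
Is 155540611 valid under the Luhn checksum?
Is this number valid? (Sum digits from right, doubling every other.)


Luhn sum = 21
21 mod 10 = 1

Invalid (Luhn sum mod 10 = 1)


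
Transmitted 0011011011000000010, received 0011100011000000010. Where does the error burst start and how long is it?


XOR: 0000111000000000000

Burst at position 4, length 3


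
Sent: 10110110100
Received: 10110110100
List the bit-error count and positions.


XOR: 00000000000

0 errors (received matches sent)


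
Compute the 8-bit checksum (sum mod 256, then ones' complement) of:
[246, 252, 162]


Sum = 660 mod 256 = 148
Complement = 107

107


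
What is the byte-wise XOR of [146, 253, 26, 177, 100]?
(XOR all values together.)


XOR chain: 146 ^ 253 ^ 26 ^ 177 ^ 100 = 160

160


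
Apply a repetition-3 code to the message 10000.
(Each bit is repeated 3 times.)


Each bit -> 3 copies

111000000000000


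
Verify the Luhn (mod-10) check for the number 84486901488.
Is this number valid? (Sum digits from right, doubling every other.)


Luhn sum = 63
63 mod 10 = 3

Invalid (Luhn sum mod 10 = 3)


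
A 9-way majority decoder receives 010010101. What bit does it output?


Ones: 4 out of 9
Threshold: 5

0 (4/9 voted 1)


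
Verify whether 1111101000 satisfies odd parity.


Number of 1s: 6

No, parity error (6 ones)


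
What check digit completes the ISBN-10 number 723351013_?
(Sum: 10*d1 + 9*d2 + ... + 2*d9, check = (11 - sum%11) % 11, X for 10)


Weighted sum: 177
177 mod 11 = 1

Check digit: X


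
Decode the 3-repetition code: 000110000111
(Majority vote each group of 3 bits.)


Groups: 000, 110, 000, 111
Majority votes: 0101

0101


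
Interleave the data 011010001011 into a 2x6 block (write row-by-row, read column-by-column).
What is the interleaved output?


Matrix:
  011010
  001011
Read columns: 001011001101

001011001101


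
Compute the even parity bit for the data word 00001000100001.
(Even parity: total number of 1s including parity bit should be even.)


Number of 1s in data: 3
Parity bit: 1

1


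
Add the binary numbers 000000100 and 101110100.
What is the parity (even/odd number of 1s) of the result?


000000100 = 4
101110100 = 372
Sum = 376 = 101111000
1s count = 5

odd parity (5 ones in 101111000)


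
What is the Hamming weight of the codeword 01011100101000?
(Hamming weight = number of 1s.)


Counting 1s in 01011100101000

6
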